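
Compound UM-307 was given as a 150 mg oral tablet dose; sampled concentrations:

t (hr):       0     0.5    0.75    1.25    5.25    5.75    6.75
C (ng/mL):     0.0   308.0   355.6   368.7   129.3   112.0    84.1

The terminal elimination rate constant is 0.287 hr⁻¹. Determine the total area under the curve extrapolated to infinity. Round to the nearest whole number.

Trapezoidal AUC_0→6.75:
  [0→0.5]: (0.0+308.0)/2 × 0.5 = 77.0
  [0.5→0.75]: (308.0+355.6)/2 × 0.25 = 82.95
  [0.75→1.25]: (355.6+368.7)/2 × 0.5 = 181.075
  [1.25→5.25]: (368.7+129.3)/2 × 4 = 996.0
  [5.25→5.75]: (129.3+112.0)/2 × 0.5 = 60.325
  [5.75→6.75]: (112.0+84.1)/2 × 1 = 98.05
  Sum = 1495.4 ng/mL·hr
Extrapolated tail: C_last / k_e = 84.1 / 0.287 = 293.031
AUC_0→∞ = 1495.4 + 293.031 = 1788.431 ng/mL·hr

AUC = 1788 ng/mL·hr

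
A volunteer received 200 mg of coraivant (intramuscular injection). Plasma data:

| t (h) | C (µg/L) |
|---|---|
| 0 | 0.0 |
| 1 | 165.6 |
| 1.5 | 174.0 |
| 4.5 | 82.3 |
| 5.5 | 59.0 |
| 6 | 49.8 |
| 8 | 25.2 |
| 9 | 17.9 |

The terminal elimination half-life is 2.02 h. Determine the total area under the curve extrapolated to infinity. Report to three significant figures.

AUC = 799 µg/L·h

Trapezoidal AUC_0→9:
  [0→1]: (0.0+165.6)/2 × 1 = 82.8
  [1→1.5]: (165.6+174.0)/2 × 0.5 = 84.9
  [1.5→4.5]: (174.0+82.3)/2 × 3 = 384.45
  [4.5→5.5]: (82.3+59.0)/2 × 1 = 70.65
  [5.5→6]: (59.0+49.8)/2 × 0.5 = 27.2
  [6→8]: (49.8+25.2)/2 × 2 = 75.0
  [8→9]: (25.2+17.9)/2 × 1 = 21.55
  Sum = 746.55 µg/L·h
k_e = ln2 / t½ = 0.693147 / 2.02 = 0.3431 h^-1
Extrapolated tail: C_last / k_e = 17.9 / 0.3431 = 52.171
AUC_0→∞ = 746.55 + 52.171 = 798.721 µg/L·h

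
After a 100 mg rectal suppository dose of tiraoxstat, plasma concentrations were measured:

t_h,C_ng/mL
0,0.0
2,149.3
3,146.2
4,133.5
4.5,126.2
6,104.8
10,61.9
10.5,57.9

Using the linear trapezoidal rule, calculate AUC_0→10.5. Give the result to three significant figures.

AUC = 1040 ng/mL·h

Trapezoidal AUC_0→10.5:
  [0→2]: (0.0+149.3)/2 × 2 = 149.3
  [2→3]: (149.3+146.2)/2 × 1 = 147.75
  [3→4]: (146.2+133.5)/2 × 1 = 139.85
  [4→4.5]: (133.5+126.2)/2 × 0.5 = 64.925
  [4.5→6]: (126.2+104.8)/2 × 1.5 = 173.25
  [6→10]: (104.8+61.9)/2 × 4 = 333.4
  [10→10.5]: (61.9+57.9)/2 × 0.5 = 29.95
  Sum = 1038.425 ng/mL·h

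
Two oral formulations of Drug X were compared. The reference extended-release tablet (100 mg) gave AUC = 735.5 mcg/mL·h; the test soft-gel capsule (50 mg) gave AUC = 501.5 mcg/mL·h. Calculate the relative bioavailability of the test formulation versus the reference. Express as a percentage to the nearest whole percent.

F_rel = 136%

F_rel = (AUC_test/D_test) / (AUC_ref/D_ref)
      = (501.5/50) / (735.5/100)
      = 10.03 / 7.355 = 1.3637 = 136.37%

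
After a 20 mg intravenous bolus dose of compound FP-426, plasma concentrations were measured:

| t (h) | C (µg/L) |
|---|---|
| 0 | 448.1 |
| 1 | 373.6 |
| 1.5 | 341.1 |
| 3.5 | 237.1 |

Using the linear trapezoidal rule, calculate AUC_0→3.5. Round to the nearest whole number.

Trapezoidal AUC_0→3.5:
  [0→1]: (448.1+373.6)/2 × 1 = 410.85
  [1→1.5]: (373.6+341.1)/2 × 0.5 = 178.675
  [1.5→3.5]: (341.1+237.1)/2 × 2 = 578.2
  Sum = 1167.725 µg/L·h

AUC = 1168 µg/L·h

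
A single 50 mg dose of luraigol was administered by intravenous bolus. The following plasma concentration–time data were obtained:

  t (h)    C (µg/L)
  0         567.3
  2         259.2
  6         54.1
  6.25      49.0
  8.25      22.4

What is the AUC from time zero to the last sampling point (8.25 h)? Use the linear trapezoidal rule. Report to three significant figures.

AUC = 1540 µg/L·h

Trapezoidal AUC_0→8.25:
  [0→2]: (567.3+259.2)/2 × 2 = 826.5
  [2→6]: (259.2+54.1)/2 × 4 = 626.6
  [6→6.25]: (54.1+49.0)/2 × 0.25 = 12.8875
  [6.25→8.25]: (49.0+22.4)/2 × 2 = 71.4
  Sum = 1537.3875 µg/L·h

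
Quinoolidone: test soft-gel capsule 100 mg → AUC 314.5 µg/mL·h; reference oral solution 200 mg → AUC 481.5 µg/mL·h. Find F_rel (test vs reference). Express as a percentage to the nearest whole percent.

F_rel = 131%

F_rel = (AUC_test/D_test) / (AUC_ref/D_ref)
      = (314.5/100) / (481.5/200)
      = 3.145 / 2.4075 = 1.3063 = 130.63%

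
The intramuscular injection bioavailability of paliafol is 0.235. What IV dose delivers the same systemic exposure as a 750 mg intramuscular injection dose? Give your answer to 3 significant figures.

Systemic exposure from an extravascular dose = F × D_ev, so the equivalent IV dose is F × D_ev.
D_iv = F × D_ev = 0.235 × 750 = 176.25 mg

D_iv = 176 mg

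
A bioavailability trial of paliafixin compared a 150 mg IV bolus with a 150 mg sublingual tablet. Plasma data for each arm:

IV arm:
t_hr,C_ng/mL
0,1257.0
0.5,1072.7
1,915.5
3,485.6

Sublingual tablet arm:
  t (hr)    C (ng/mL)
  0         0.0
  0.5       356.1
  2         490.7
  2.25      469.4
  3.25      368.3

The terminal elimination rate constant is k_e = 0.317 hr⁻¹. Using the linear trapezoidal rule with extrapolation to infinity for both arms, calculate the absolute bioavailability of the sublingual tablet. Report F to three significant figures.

F = 0.604

Trapezoidal AUC_0→3 (IV):
  [0→0.5]: (1257.0+1072.7)/2 × 0.5 = 582.425
  [0.5→1]: (1072.7+915.5)/2 × 0.5 = 497.05
  [1→3]: (915.5+485.6)/2 × 2 = 1401.1
  Sum = 2480.575 ng/mL·hr
IV tail: 485.6/0.317 = 1531.861; AUC_iv,0→∞ = 2480.575 + 1531.861 = 4012.436 ng/mL·hr
Trapezoidal AUC_0→3.25 (sublingual tablet):
  [0→0.5]: (0.0+356.1)/2 × 0.5 = 89.025
  [0.5→2]: (356.1+490.7)/2 × 1.5 = 635.1
  [2→2.25]: (490.7+469.4)/2 × 0.25 = 120.0125
  [2.25→3.25]: (469.4+368.3)/2 × 1 = 418.85
  Sum = 1262.9875 ng/mL·hr
sublingual tablet tail: 368.3/0.317 = 1161.830; AUC_ev,0→∞ = 1262.9875 + 1161.830 = 2424.8175 ng/mL·hr
F = (AUC_ev/D_ev)/(AUC_iv/D_iv) = (2424.8175/150)/(4012.436/150) = 16.16545/26.7496 = 0.6043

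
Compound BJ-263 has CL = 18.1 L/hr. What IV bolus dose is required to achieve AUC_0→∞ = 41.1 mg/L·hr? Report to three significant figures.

Dose_iv = CL × AUC_0→∞
     = 18.1 × 41.1 = 743.91 mg

Dose = 744 mg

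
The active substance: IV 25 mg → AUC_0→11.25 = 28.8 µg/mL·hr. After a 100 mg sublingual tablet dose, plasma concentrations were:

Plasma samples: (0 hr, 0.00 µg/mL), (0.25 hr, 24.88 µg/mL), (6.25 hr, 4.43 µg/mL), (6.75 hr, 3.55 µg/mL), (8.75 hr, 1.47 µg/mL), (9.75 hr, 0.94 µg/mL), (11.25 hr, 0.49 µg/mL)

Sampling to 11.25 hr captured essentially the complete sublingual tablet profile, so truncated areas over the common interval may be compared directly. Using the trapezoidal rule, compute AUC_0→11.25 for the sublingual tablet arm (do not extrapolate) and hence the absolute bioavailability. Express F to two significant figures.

Trapezoidal AUC_0→11.25 (sublingual tablet):
  [0→0.25]: (0.00+24.88)/2 × 0.25 = 3.11
  [0.25→6.25]: (24.88+4.43)/2 × 6 = 87.93
  [6.25→6.75]: (4.43+3.55)/2 × 0.5 = 1.995
  [6.75→8.75]: (3.55+1.47)/2 × 2 = 5.02
  [8.75→9.75]: (1.47+0.94)/2 × 1 = 1.205
  [9.75→11.25]: (0.94+0.49)/2 × 1.5 = 1.0725
  Sum = 100.3325 µg/mL·hr
F = (AUC_ev/D_ev)/(AUC_iv/D_iv) = (100.3325/100)/(28.8/25) = 1.003325/1.152 = 0.8709

F = 0.87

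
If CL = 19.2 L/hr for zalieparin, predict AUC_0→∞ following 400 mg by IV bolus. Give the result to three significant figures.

AUC = 20.8 mg/L·hr

AUC_0→∞ = Dose_iv / CL
        = 400 / 19.2 = 20.8333 mg/L·hr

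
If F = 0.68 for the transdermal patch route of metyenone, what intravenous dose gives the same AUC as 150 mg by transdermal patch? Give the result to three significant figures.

Systemic exposure from an extravascular dose = F × D_ev, so the equivalent IV dose is F × D_ev.
D_iv = F × D_ev = 0.68 × 150 = 102 mg

D_iv = 102 mg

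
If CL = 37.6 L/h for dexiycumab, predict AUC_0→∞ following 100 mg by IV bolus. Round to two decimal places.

AUC = 2.66 mg/L·h

AUC_0→∞ = Dose_iv / CL
        = 100 / 37.6 = 2.65957 mg/L·h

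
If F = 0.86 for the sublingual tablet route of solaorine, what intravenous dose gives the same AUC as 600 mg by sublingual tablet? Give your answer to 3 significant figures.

Systemic exposure from an extravascular dose = F × D_ev, so the equivalent IV dose is F × D_ev.
D_iv = F × D_ev = 0.86 × 600 = 516 mg

D_iv = 516 mg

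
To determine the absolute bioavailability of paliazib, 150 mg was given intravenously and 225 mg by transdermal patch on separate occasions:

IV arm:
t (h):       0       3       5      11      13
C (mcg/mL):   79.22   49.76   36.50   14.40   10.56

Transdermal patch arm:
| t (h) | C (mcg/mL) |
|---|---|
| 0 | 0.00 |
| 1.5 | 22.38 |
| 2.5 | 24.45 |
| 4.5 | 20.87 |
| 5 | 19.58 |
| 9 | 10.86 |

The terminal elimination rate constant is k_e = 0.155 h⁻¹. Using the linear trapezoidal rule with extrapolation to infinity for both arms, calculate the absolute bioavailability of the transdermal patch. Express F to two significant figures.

F = 0.29

Trapezoidal AUC_0→13 (IV):
  [0→3]: (79.22+49.76)/2 × 3 = 193.47
  [3→5]: (49.76+36.50)/2 × 2 = 86.26
  [5→11]: (36.50+14.40)/2 × 6 = 152.7
  [11→13]: (14.40+10.56)/2 × 2 = 24.96
  Sum = 457.39 mcg/mL·h
IV tail: 10.56/0.155 = 68.129; AUC_iv,0→∞ = 457.39 + 68.129 = 525.519 mcg/mL·h
Trapezoidal AUC_0→9 (transdermal patch):
  [0→1.5]: (0.00+22.38)/2 × 1.5 = 16.785
  [1.5→2.5]: (22.38+24.45)/2 × 1 = 23.415
  [2.5→4.5]: (24.45+20.87)/2 × 2 = 45.32
  [4.5→5]: (20.87+19.58)/2 × 0.5 = 10.1125
  [5→9]: (19.58+10.86)/2 × 4 = 60.88
  Sum = 156.5125 mcg/mL·h
transdermal patch tail: 10.86/0.155 = 70.065; AUC_ev,0→∞ = 156.5125 + 70.065 = 226.5775 mcg/mL·h
F = (AUC_ev/D_ev)/(AUC_iv/D_iv) = (226.5775/225)/(525.519/150) = 1.00701/3.50346 = 0.2874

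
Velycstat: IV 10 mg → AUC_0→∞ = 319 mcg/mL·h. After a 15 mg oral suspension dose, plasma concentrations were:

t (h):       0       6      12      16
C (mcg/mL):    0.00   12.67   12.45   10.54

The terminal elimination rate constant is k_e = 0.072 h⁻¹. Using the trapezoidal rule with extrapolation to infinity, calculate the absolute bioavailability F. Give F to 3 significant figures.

Trapezoidal AUC_0→16 (oral suspension):
  [0→6]: (0.00+12.67)/2 × 6 = 38.01
  [6→12]: (12.67+12.45)/2 × 6 = 75.36
  [12→16]: (12.45+10.54)/2 × 4 = 45.98
  Sum = 159.35 mcg/mL·h
Tail: C_last/k_e = 10.54/0.072 = 146.389
AUC_0→∞ (oral suspension) = 159.35 + 146.389 = 305.739 mcg/mL·h
F = (AUC_ev/D_ev)/(AUC_iv/D_iv) = (305.739/15)/(319/10) = 20.3826/31.9 = 0.6390

F = 0.639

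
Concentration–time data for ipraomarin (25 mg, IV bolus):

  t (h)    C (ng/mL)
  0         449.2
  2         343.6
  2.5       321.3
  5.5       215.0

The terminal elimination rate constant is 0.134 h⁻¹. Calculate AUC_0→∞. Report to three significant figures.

Trapezoidal AUC_0→5.5:
  [0→2]: (449.2+343.6)/2 × 2 = 792.8
  [2→2.5]: (343.6+321.3)/2 × 0.5 = 166.225
  [2.5→5.5]: (321.3+215.0)/2 × 3 = 804.45
  Sum = 1763.475 ng/mL·h
Extrapolated tail: C_last / k_e = 215.0 / 0.134 = 1604.478
AUC_0→∞ = 1763.475 + 1604.478 = 3367.953 ng/mL·h

AUC = 3370 ng/mL·h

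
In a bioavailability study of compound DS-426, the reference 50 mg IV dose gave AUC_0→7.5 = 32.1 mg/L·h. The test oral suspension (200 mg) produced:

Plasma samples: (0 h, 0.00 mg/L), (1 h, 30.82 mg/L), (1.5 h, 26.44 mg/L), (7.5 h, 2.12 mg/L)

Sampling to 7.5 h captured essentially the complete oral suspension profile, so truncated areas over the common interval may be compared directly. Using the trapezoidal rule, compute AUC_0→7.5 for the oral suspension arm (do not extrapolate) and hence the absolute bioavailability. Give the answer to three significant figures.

Trapezoidal AUC_0→7.5 (oral suspension):
  [0→1]: (0.00+30.82)/2 × 1 = 15.41
  [1→1.5]: (30.82+26.44)/2 × 0.5 = 14.315
  [1.5→7.5]: (26.44+2.12)/2 × 6 = 85.68
  Sum = 115.405 mg/L·h
F = (AUC_ev/D_ev)/(AUC_iv/D_iv) = (115.405/200)/(32.1/50) = 0.577025/0.642 = 0.8988

F = 0.899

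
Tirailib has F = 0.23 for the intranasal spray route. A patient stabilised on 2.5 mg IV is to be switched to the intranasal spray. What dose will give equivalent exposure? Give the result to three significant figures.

For equal systemic exposure: F × D_ev = D_iv
D_ev = D_iv / F = 2.5 / 0.23 = 10.8696 mg

D_intranasal = 10.9 mg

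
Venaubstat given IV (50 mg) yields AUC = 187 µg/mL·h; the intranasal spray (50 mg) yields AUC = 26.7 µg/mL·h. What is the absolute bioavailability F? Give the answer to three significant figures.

F = 0.143

F = (AUC_ev / D_ev) / (AUC_iv / D_iv)
  = (26.7/50) / (187/50)
  = 0.534 / 3.74 = 0.1428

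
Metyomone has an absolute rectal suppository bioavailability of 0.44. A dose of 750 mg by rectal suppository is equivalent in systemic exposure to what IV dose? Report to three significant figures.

D_iv = 330 mg

Systemic exposure from an extravascular dose = F × D_ev, so the equivalent IV dose is F × D_ev.
D_iv = F × D_ev = 0.44 × 750 = 330 mg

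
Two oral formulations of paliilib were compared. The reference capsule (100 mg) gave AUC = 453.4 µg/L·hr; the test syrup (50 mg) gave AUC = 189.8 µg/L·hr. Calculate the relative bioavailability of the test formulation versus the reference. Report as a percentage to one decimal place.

F_rel = 83.7%

F_rel = (AUC_test/D_test) / (AUC_ref/D_ref)
      = (189.8/50) / (453.4/100)
      = 3.796 / 4.534 = 0.8372 = 83.72%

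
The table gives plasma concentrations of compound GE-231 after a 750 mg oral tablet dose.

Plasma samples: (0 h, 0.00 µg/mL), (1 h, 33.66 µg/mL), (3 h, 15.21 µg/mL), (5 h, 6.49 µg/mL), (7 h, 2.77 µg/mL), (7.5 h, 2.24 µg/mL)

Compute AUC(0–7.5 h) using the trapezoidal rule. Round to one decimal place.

Trapezoidal AUC_0→7.5:
  [0→1]: (0.00+33.66)/2 × 1 = 16.83
  [1→3]: (33.66+15.21)/2 × 2 = 48.87
  [3→5]: (15.21+6.49)/2 × 2 = 21.7
  [5→7]: (6.49+2.77)/2 × 2 = 9.26
  [7→7.5]: (2.77+2.24)/2 × 0.5 = 1.2525
  Sum = 97.9125 µg/mL·h

AUC = 97.9 µg/mL·h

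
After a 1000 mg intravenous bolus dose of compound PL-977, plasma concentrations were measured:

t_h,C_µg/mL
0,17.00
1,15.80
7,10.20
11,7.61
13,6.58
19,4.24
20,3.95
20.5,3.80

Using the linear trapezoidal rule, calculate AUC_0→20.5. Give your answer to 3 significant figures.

AUC = 183 µg/mL·h

Trapezoidal AUC_0→20.5:
  [0→1]: (17.00+15.80)/2 × 1 = 16.4
  [1→7]: (15.80+10.20)/2 × 6 = 78.0
  [7→11]: (10.20+7.61)/2 × 4 = 35.62
  [11→13]: (7.61+6.58)/2 × 2 = 14.19
  [13→19]: (6.58+4.24)/2 × 6 = 32.46
  [19→20]: (4.24+3.95)/2 × 1 = 4.095
  [20→20.5]: (3.95+3.80)/2 × 0.5 = 1.9375
  Sum = 182.7025 µg/mL·h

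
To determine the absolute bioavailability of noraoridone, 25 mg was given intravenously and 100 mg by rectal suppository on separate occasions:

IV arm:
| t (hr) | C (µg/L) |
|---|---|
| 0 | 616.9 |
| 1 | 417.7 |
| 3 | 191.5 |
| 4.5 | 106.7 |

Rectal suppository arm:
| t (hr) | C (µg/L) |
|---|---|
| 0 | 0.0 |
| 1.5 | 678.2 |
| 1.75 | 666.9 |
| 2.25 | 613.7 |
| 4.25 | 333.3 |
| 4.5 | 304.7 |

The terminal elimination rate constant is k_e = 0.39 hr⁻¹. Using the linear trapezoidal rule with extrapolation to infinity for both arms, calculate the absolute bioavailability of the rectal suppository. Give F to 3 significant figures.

Trapezoidal AUC_0→4.5 (IV):
  [0→1]: (616.9+417.7)/2 × 1 = 517.3
  [1→3]: (417.7+191.5)/2 × 2 = 609.2
  [3→4.5]: (191.5+106.7)/2 × 1.5 = 223.65
  Sum = 1350.15 µg/L·hr
IV tail: 106.7/0.39 = 273.590; AUC_iv,0→∞ = 1350.15 + 273.590 = 1623.74 µg/L·hr
Trapezoidal AUC_0→4.5 (rectal suppository):
  [0→1.5]: (0.0+678.2)/2 × 1.5 = 508.65
  [1.5→1.75]: (678.2+666.9)/2 × 0.25 = 168.1375
  [1.75→2.25]: (666.9+613.7)/2 × 0.5 = 320.15
  [2.25→4.25]: (613.7+333.3)/2 × 2 = 947.0
  [4.25→4.5]: (333.3+304.7)/2 × 0.25 = 79.75
  Sum = 2023.6875 µg/L·hr
rectal suppository tail: 304.7/0.39 = 781.282; AUC_ev,0→∞ = 2023.6875 + 781.282 = 2804.9695 µg/L·hr
F = (AUC_ev/D_ev)/(AUC_iv/D_iv) = (2804.9695/100)/(1623.74/25) = 28.049695/64.9496 = 0.4319

F = 0.432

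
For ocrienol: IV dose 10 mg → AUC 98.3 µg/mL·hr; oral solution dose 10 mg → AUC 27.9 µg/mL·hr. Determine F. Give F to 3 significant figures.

F = 0.284

F = (AUC_ev / D_ev) / (AUC_iv / D_iv)
  = (27.9/10) / (98.3/10)
  = 2.79 / 9.83 = 0.2838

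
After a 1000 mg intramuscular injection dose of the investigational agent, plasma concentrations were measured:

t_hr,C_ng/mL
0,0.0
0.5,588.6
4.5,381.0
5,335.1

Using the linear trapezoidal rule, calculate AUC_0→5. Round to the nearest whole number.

Trapezoidal AUC_0→5:
  [0→0.5]: (0.0+588.6)/2 × 0.5 = 147.15
  [0.5→4.5]: (588.6+381.0)/2 × 4 = 1939.2
  [4.5→5]: (381.0+335.1)/2 × 0.5 = 179.025
  Sum = 2265.375 ng/mL·hr

AUC = 2265 ng/mL·hr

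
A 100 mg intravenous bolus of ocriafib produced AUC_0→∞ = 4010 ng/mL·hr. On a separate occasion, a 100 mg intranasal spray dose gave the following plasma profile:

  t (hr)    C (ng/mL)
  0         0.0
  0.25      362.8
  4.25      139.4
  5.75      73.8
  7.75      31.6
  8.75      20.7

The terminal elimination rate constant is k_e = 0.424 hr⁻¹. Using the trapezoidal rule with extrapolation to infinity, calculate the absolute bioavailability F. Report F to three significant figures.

Trapezoidal AUC_0→8.75 (intranasal spray):
  [0→0.25]: (0.0+362.8)/2 × 0.25 = 45.35
  [0.25→4.25]: (362.8+139.4)/2 × 4 = 1004.4
  [4.25→5.75]: (139.4+73.8)/2 × 1.5 = 159.9
  [5.75→7.75]: (73.8+31.6)/2 × 2 = 105.4
  [7.75→8.75]: (31.6+20.7)/2 × 1 = 26.15
  Sum = 1341.2 ng/mL·hr
Tail: C_last/k_e = 20.7/0.424 = 48.821
AUC_0→∞ (intranasal spray) = 1341.2 + 48.821 = 1390.021 ng/mL·hr
F = (AUC_ev/D_ev)/(AUC_iv/D_iv) = (1390.021/100)/(4010/100) = 13.90021/40.1 = 0.3466

F = 0.347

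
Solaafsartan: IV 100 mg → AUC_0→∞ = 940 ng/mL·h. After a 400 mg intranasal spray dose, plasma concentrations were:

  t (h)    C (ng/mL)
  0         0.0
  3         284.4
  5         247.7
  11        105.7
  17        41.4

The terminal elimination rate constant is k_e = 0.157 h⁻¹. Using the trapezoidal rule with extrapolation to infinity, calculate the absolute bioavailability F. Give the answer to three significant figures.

F = 0.724

Trapezoidal AUC_0→17 (intranasal spray):
  [0→3]: (0.0+284.4)/2 × 3 = 426.6
  [3→5]: (284.4+247.7)/2 × 2 = 532.1
  [5→11]: (247.7+105.7)/2 × 6 = 1060.2
  [11→17]: (105.7+41.4)/2 × 6 = 441.3
  Sum = 2460.2 ng/mL·h
Tail: C_last/k_e = 41.4/0.157 = 263.694
AUC_0→∞ (intranasal spray) = 2460.2 + 263.694 = 2723.894 ng/mL·h
F = (AUC_ev/D_ev)/(AUC_iv/D_iv) = (2723.894/400)/(940/100) = 6.809735/9.4 = 0.7244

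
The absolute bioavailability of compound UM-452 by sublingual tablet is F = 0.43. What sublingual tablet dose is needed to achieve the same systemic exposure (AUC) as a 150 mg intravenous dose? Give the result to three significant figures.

For equal systemic exposure: F × D_ev = D_iv
D_ev = D_iv / F = 150 / 0.43 = 348.837 mg

D_sublingual = 349 mg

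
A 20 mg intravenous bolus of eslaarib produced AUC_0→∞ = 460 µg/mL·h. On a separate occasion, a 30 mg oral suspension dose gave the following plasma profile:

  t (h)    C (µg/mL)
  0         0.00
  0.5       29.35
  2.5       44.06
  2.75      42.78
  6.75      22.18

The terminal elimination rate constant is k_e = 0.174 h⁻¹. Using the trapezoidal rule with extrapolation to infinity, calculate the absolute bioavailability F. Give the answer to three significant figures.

F = 0.506

Trapezoidal AUC_0→6.75 (oral suspension):
  [0→0.5]: (0.00+29.35)/2 × 0.5 = 7.3375
  [0.5→2.5]: (29.35+44.06)/2 × 2 = 73.41
  [2.5→2.75]: (44.06+42.78)/2 × 0.25 = 10.855
  [2.75→6.75]: (42.78+22.18)/2 × 4 = 129.92
  Sum = 221.5225 µg/mL·h
Tail: C_last/k_e = 22.18/0.174 = 127.471
AUC_0→∞ (oral suspension) = 221.5225 + 127.471 = 348.9935 µg/mL·h
F = (AUC_ev/D_ev)/(AUC_iv/D_iv) = (348.9935/30)/(460/20) = 11.6331/23 = 0.5058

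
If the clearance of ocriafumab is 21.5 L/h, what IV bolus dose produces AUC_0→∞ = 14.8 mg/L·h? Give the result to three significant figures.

Dose_iv = CL × AUC_0→∞
     = 21.5 × 14.8 = 318.2 mg

Dose = 318 mg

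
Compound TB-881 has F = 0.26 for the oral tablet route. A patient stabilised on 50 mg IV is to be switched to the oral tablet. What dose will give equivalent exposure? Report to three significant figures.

D_oral = 192 mg

For equal systemic exposure: F × D_ev = D_iv
D_ev = D_iv / F = 50 / 0.26 = 192.308 mg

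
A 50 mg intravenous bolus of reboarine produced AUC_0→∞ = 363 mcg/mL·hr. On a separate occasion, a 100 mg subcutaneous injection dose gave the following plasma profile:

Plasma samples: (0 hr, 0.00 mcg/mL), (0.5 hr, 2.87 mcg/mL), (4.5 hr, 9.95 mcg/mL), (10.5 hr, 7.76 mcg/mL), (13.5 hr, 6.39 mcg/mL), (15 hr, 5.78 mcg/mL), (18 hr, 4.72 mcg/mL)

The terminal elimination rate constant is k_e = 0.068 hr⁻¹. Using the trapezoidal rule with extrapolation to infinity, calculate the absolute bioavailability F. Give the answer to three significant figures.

Trapezoidal AUC_0→18 (subcutaneous injection):
  [0→0.5]: (0.00+2.87)/2 × 0.5 = 0.7175
  [0.5→4.5]: (2.87+9.95)/2 × 4 = 25.64
  [4.5→10.5]: (9.95+7.76)/2 × 6 = 53.13
  [10.5→13.5]: (7.76+6.39)/2 × 3 = 21.225
  [13.5→15]: (6.39+5.78)/2 × 1.5 = 9.1275
  [15→18]: (5.78+4.72)/2 × 3 = 15.75
  Sum = 125.59 mcg/mL·hr
Tail: C_last/k_e = 4.72/0.068 = 69.412
AUC_0→∞ (subcutaneous injection) = 125.59 + 69.412 = 195.002 mcg/mL·hr
F = (AUC_ev/D_ev)/(AUC_iv/D_iv) = (195.002/100)/(363/50) = 1.95002/7.26 = 0.2686

F = 0.269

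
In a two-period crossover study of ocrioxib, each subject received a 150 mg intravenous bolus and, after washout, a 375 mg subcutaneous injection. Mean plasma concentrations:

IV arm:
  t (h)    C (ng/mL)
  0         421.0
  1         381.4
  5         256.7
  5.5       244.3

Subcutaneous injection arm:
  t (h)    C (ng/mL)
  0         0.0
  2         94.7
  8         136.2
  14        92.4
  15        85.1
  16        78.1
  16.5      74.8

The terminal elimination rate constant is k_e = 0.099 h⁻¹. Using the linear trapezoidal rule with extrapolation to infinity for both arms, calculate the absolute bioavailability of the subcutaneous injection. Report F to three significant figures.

F = 0.228

Trapezoidal AUC_0→5.5 (IV):
  [0→1]: (421.0+381.4)/2 × 1 = 401.2
  [1→5]: (381.4+256.7)/2 × 4 = 1276.2
  [5→5.5]: (256.7+244.3)/2 × 0.5 = 125.25
  Sum = 1802.65 ng/mL·h
IV tail: 244.3/0.099 = 2467.677; AUC_iv,0→∞ = 1802.65 + 2467.677 = 4270.327 ng/mL·h
Trapezoidal AUC_0→16.5 (subcutaneous injection):
  [0→2]: (0.0+94.7)/2 × 2 = 94.7
  [2→8]: (94.7+136.2)/2 × 6 = 692.7
  [8→14]: (136.2+92.4)/2 × 6 = 685.8
  [14→15]: (92.4+85.1)/2 × 1 = 88.75
  [15→16]: (85.1+78.1)/2 × 1 = 81.6
  [16→16.5]: (78.1+74.8)/2 × 0.5 = 38.225
  Sum = 1681.775 ng/mL·h
subcutaneous injection tail: 74.8/0.099 = 755.556; AUC_ev,0→∞ = 1681.775 + 755.556 = 2437.331 ng/mL·h
F = (AUC_ev/D_ev)/(AUC_iv/D_iv) = (2437.331/375)/(4270.327/150) = 6.49955/28.4688 = 0.2283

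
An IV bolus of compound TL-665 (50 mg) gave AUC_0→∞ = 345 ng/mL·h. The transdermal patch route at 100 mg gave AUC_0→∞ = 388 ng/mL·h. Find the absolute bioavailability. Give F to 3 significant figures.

F = 0.562

F = (AUC_ev / D_ev) / (AUC_iv / D_iv)
  = (388/100) / (345/50)
  = 3.88 / 6.9 = 0.5623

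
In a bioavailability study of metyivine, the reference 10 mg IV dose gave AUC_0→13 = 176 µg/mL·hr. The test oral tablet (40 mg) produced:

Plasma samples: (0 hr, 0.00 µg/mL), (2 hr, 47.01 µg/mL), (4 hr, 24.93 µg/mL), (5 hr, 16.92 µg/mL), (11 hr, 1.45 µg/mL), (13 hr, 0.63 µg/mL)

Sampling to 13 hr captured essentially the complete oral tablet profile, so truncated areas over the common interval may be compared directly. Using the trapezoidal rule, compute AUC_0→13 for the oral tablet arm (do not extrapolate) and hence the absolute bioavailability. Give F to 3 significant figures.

Trapezoidal AUC_0→13 (oral tablet):
  [0→2]: (0.00+47.01)/2 × 2 = 47.01
  [2→4]: (47.01+24.93)/2 × 2 = 71.94
  [4→5]: (24.93+16.92)/2 × 1 = 20.925
  [5→11]: (16.92+1.45)/2 × 6 = 55.11
  [11→13]: (1.45+0.63)/2 × 2 = 2.08
  Sum = 197.065 µg/mL·hr
F = (AUC_ev/D_ev)/(AUC_iv/D_iv) = (197.065/40)/(176/10) = 4.926625/17.6 = 0.2799

F = 0.280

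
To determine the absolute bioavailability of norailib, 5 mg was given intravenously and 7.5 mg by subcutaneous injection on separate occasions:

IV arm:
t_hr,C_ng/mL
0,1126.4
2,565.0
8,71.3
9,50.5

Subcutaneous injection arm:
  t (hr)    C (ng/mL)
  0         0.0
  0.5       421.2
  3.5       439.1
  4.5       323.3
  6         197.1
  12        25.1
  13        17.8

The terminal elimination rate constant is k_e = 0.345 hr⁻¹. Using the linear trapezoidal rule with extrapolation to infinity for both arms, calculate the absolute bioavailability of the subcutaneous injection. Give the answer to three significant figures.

F = 0.509

Trapezoidal AUC_0→9 (IV):
  [0→2]: (1126.4+565.0)/2 × 2 = 1691.4
  [2→8]: (565.0+71.3)/2 × 6 = 1908.9
  [8→9]: (71.3+50.5)/2 × 1 = 60.9
  Sum = 3661.2 ng/mL·hr
IV tail: 50.5/0.345 = 146.377; AUC_iv,0→∞ = 3661.2 + 146.377 = 3807.577 ng/mL·hr
Trapezoidal AUC_0→13 (subcutaneous injection):
  [0→0.5]: (0.0+421.2)/2 × 0.5 = 105.3
  [0.5→3.5]: (421.2+439.1)/2 × 3 = 1290.45
  [3.5→4.5]: (439.1+323.3)/2 × 1 = 381.2
  [4.5→6]: (323.3+197.1)/2 × 1.5 = 390.3
  [6→12]: (197.1+25.1)/2 × 6 = 666.6
  [12→13]: (25.1+17.8)/2 × 1 = 21.45
  Sum = 2855.3 ng/mL·hr
subcutaneous injection tail: 17.8/0.345 = 51.594; AUC_ev,0→∞ = 2855.3 + 51.594 = 2906.894 ng/mL·hr
F = (AUC_ev/D_ev)/(AUC_iv/D_iv) = (2906.894/7.5)/(3807.577/5) = 387.586/761.5154 = 0.5090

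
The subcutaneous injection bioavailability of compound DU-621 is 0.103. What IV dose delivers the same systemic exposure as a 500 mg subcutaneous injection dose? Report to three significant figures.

D_iv = 51.5 mg

Systemic exposure from an extravascular dose = F × D_ev, so the equivalent IV dose is F × D_ev.
D_iv = F × D_ev = 0.103 × 500 = 51.5 mg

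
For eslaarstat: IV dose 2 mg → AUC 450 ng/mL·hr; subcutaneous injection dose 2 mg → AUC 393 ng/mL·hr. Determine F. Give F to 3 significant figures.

F = 0.873

F = (AUC_ev / D_ev) / (AUC_iv / D_iv)
  = (393/2) / (450/2)
  = 196.5 / 225 = 0.8733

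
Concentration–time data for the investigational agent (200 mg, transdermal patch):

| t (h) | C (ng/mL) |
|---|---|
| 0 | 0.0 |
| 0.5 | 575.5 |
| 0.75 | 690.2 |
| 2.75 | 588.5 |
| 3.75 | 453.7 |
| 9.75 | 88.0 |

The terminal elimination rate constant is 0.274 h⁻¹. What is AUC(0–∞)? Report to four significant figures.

AUC = 4048 ng/mL·h

Trapezoidal AUC_0→9.75:
  [0→0.5]: (0.0+575.5)/2 × 0.5 = 143.875
  [0.5→0.75]: (575.5+690.2)/2 × 0.25 = 158.2125
  [0.75→2.75]: (690.2+588.5)/2 × 2 = 1278.7
  [2.75→3.75]: (588.5+453.7)/2 × 1 = 521.1
  [3.75→9.75]: (453.7+88.0)/2 × 6 = 1625.1
  Sum = 3726.9875 ng/mL·h
Extrapolated tail: C_last / k_e = 88.0 / 0.274 = 321.168
AUC_0→∞ = 3726.9875 + 321.168 = 4048.1555 ng/mL·h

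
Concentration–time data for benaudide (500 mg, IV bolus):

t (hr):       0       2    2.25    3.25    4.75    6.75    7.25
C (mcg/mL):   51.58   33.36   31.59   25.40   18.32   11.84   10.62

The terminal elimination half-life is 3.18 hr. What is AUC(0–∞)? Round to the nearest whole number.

Trapezoidal AUC_0→7.25:
  [0→2]: (51.58+33.36)/2 × 2 = 84.94
  [2→2.25]: (33.36+31.59)/2 × 0.25 = 8.11875
  [2.25→3.25]: (31.59+25.40)/2 × 1 = 28.495
  [3.25→4.75]: (25.40+18.32)/2 × 1.5 = 32.79
  [4.75→6.75]: (18.32+11.84)/2 × 2 = 30.16
  [6.75→7.25]: (11.84+10.62)/2 × 0.5 = 5.615
  Sum = 190.11875 mcg/mL·hr
k_e = ln2 / t½ = 0.693147 / 3.18 = 0.2180 hr^-1
Extrapolated tail: C_last / k_e = 10.62 / 0.218 = 48.716
AUC_0→∞ = 190.11875 + 48.716 = 238.83475 mcg/mL·hr

AUC = 239 mcg/mL·hr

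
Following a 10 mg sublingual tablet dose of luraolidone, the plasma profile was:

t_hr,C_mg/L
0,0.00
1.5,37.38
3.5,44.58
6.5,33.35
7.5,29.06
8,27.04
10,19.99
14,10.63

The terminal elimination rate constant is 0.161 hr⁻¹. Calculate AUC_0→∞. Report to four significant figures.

AUC = 446.4 mg/L·hr

Trapezoidal AUC_0→14:
  [0→1.5]: (0.00+37.38)/2 × 1.5 = 28.035
  [1.5→3.5]: (37.38+44.58)/2 × 2 = 81.96
  [3.5→6.5]: (44.58+33.35)/2 × 3 = 116.895
  [6.5→7.5]: (33.35+29.06)/2 × 1 = 31.205
  [7.5→8]: (29.06+27.04)/2 × 0.5 = 14.025
  [8→10]: (27.04+19.99)/2 × 2 = 47.03
  [10→14]: (19.99+10.63)/2 × 4 = 61.24
  Sum = 380.39 mg/L·hr
Extrapolated tail: C_last / k_e = 10.63 / 0.161 = 66.025
AUC_0→∞ = 380.39 + 66.025 = 446.415 mg/L·hr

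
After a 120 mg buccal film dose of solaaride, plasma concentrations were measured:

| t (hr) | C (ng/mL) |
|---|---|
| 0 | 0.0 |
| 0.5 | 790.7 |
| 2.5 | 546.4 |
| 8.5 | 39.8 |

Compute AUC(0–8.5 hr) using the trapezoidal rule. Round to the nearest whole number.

AUC = 3293 ng/mL·hr

Trapezoidal AUC_0→8.5:
  [0→0.5]: (0.0+790.7)/2 × 0.5 = 197.675
  [0.5→2.5]: (790.7+546.4)/2 × 2 = 1337.1
  [2.5→8.5]: (546.4+39.8)/2 × 6 = 1758.6
  Sum = 3293.375 ng/mL·hr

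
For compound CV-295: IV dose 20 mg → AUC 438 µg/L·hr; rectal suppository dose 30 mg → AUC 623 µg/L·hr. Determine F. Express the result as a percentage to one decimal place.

F = (AUC_ev / D_ev) / (AUC_iv / D_iv)
  = (623/30) / (438/20)
  = 20.7667 / 21.9 = 0.9483
  = 94.83%

F = 94.8%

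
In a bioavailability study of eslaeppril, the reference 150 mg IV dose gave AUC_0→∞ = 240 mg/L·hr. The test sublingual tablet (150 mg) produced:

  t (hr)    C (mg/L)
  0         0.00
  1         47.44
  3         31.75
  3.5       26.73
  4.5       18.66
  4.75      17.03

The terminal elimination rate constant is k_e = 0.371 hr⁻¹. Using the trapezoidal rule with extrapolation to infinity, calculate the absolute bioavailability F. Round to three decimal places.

F = 0.794

Trapezoidal AUC_0→4.75 (sublingual tablet):
  [0→1]: (0.00+47.44)/2 × 1 = 23.72
  [1→3]: (47.44+31.75)/2 × 2 = 79.19
  [3→3.5]: (31.75+26.73)/2 × 0.5 = 14.62
  [3.5→4.5]: (26.73+18.66)/2 × 1 = 22.695
  [4.5→4.75]: (18.66+17.03)/2 × 0.25 = 4.46125
  Sum = 144.68625 mg/L·hr
Tail: C_last/k_e = 17.03/0.371 = 45.903
AUC_0→∞ (sublingual tablet) = 144.68625 + 45.903 = 190.58925 mg/L·hr
F = (AUC_ev/D_ev)/(AUC_iv/D_iv) = (190.58925/150)/(240/150) = 1.270595/1.6 = 0.7941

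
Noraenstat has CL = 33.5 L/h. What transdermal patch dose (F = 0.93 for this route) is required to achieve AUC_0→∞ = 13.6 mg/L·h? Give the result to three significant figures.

Dose = CL × AUC_0→∞ / F
     = 33.5 × 13.6 / 0.93 = 489.892 mg

Dose = 490 mg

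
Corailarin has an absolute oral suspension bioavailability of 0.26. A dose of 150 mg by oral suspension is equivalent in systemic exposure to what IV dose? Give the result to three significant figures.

D_iv = 39.0 mg

Systemic exposure from an extravascular dose = F × D_ev, so the equivalent IV dose is F × D_ev.
D_iv = F × D_ev = 0.26 × 150 = 39 mg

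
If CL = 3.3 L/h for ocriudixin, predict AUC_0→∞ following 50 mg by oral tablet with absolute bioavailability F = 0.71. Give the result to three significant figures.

AUC = 10.8 mg/L·h

AUC_0→∞ = F × Dose / CL
        = 0.71 × 50 / 3.3 = 10.7576 mg/L·h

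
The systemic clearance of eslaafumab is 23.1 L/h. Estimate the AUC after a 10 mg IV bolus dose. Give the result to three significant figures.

AUC_0→∞ = Dose_iv / CL
        = 10 / 23.1 = 0.4329 mg/L·h

AUC = 0.433 mg/L·h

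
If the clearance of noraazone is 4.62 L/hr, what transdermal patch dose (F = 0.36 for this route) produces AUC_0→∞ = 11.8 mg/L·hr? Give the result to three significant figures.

Dose = 151 mg

Dose = CL × AUC_0→∞ / F
     = 4.62 × 11.8 / 0.36 = 151.433 mg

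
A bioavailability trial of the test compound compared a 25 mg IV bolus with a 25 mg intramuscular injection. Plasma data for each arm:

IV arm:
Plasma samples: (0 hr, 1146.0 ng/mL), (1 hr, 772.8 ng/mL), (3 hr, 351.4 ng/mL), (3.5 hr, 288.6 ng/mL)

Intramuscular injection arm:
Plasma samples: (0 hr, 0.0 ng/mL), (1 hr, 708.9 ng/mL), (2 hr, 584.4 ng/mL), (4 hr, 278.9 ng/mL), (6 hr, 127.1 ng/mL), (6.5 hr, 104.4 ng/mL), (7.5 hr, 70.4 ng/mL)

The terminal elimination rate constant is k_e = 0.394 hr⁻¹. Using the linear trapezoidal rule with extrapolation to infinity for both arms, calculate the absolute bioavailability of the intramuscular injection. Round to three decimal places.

Trapezoidal AUC_0→3.5 (IV):
  [0→1]: (1146.0+772.8)/2 × 1 = 959.4
  [1→3]: (772.8+351.4)/2 × 2 = 1124.2
  [3→3.5]: (351.4+288.6)/2 × 0.5 = 160.0
  Sum = 2243.6 ng/mL·hr
IV tail: 288.6/0.394 = 732.487; AUC_iv,0→∞ = 2243.6 + 732.487 = 2976.087 ng/mL·hr
Trapezoidal AUC_0→7.5 (intramuscular injection):
  [0→1]: (0.0+708.9)/2 × 1 = 354.45
  [1→2]: (708.9+584.4)/2 × 1 = 646.65
  [2→4]: (584.4+278.9)/2 × 2 = 863.3
  [4→6]: (278.9+127.1)/2 × 2 = 406.0
  [6→6.5]: (127.1+104.4)/2 × 0.5 = 57.875
  [6.5→7.5]: (104.4+70.4)/2 × 1 = 87.4
  Sum = 2415.675 ng/mL·hr
intramuscular injection tail: 70.4/0.394 = 178.680; AUC_ev,0→∞ = 2415.675 + 178.680 = 2594.355 ng/mL·hr
F = (AUC_ev/D_ev)/(AUC_iv/D_iv) = (2594.355/25)/(2976.087/25) = 103.7742/119.04348 = 0.8717

F = 0.872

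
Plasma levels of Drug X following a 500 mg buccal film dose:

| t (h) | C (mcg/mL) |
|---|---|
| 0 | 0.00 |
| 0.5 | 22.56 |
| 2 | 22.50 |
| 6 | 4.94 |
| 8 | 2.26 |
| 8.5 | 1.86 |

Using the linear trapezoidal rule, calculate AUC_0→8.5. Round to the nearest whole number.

AUC = 103 mcg/mL·h

Trapezoidal AUC_0→8.5:
  [0→0.5]: (0.00+22.56)/2 × 0.5 = 5.64
  [0.5→2]: (22.56+22.50)/2 × 1.5 = 33.795
  [2→6]: (22.50+4.94)/2 × 4 = 54.88
  [6→8]: (4.94+2.26)/2 × 2 = 7.2
  [8→8.5]: (2.26+1.86)/2 × 0.5 = 1.03
  Sum = 102.545 mcg/mL·h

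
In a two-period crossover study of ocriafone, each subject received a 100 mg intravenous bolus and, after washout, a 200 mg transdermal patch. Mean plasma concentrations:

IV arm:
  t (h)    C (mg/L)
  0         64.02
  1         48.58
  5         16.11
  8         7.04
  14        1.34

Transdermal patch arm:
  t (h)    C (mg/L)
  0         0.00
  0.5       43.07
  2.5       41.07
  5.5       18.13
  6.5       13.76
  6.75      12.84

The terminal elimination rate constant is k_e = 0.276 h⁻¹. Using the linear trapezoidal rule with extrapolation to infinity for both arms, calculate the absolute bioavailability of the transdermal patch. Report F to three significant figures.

F = 0.498

Trapezoidal AUC_0→14 (IV):
  [0→1]: (64.02+48.58)/2 × 1 = 56.3
  [1→5]: (48.58+16.11)/2 × 4 = 129.38
  [5→8]: (16.11+7.04)/2 × 3 = 34.725
  [8→14]: (7.04+1.34)/2 × 6 = 25.14
  Sum = 245.545 mg/L·h
IV tail: 1.34/0.276 = 4.855; AUC_iv,0→∞ = 245.545 + 4.855 = 250.4 mg/L·h
Trapezoidal AUC_0→6.75 (transdermal patch):
  [0→0.5]: (0.00+43.07)/2 × 0.5 = 10.7675
  [0.5→2.5]: (43.07+41.07)/2 × 2 = 84.14
  [2.5→5.5]: (41.07+18.13)/2 × 3 = 88.8
  [5.5→6.5]: (18.13+13.76)/2 × 1 = 15.945
  [6.5→6.75]: (13.76+12.84)/2 × 0.25 = 3.325
  Sum = 202.9775 mg/L·h
transdermal patch tail: 12.84/0.276 = 46.522; AUC_ev,0→∞ = 202.9775 + 46.522 = 249.4995 mg/L·h
F = (AUC_ev/D_ev)/(AUC_iv/D_iv) = (249.4995/200)/(250.4/100) = 1.2474975/2.504 = 0.4982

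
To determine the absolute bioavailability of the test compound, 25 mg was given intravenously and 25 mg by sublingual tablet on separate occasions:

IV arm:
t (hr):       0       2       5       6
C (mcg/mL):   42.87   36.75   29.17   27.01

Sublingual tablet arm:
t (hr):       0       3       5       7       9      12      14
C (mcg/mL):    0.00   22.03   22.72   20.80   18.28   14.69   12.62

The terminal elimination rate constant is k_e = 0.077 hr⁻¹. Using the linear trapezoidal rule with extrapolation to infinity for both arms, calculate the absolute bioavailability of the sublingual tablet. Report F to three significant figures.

Trapezoidal AUC_0→6 (IV):
  [0→2]: (42.87+36.75)/2 × 2 = 79.62
  [2→5]: (36.75+29.17)/2 × 3 = 98.88
  [5→6]: (29.17+27.01)/2 × 1 = 28.09
  Sum = 206.59 mcg/mL·hr
IV tail: 27.01/0.077 = 350.779; AUC_iv,0→∞ = 206.59 + 350.779 = 557.369 mcg/mL·hr
Trapezoidal AUC_0→14 (sublingual tablet):
  [0→3]: (0.00+22.03)/2 × 3 = 33.045
  [3→5]: (22.03+22.72)/2 × 2 = 44.75
  [5→7]: (22.72+20.80)/2 × 2 = 43.52
  [7→9]: (20.80+18.28)/2 × 2 = 39.08
  [9→12]: (18.28+14.69)/2 × 3 = 49.455
  [12→14]: (14.69+12.62)/2 × 2 = 27.31
  Sum = 237.16 mcg/mL·hr
sublingual tablet tail: 12.62/0.077 = 163.896; AUC_ev,0→∞ = 237.16 + 163.896 = 401.056 mcg/mL·hr
F = (AUC_ev/D_ev)/(AUC_iv/D_iv) = (401.056/25)/(557.369/25) = 16.04224/22.29476 = 0.7196

F = 0.720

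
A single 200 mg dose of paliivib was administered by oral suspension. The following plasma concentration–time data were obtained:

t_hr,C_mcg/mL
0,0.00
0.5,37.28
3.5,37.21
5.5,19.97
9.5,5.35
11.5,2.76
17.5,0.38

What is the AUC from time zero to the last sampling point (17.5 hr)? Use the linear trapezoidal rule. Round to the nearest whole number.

Trapezoidal AUC_0→17.5:
  [0→0.5]: (0.00+37.28)/2 × 0.5 = 9.32
  [0.5→3.5]: (37.28+37.21)/2 × 3 = 111.735
  [3.5→5.5]: (37.21+19.97)/2 × 2 = 57.18
  [5.5→9.5]: (19.97+5.35)/2 × 4 = 50.64
  [9.5→11.5]: (5.35+2.76)/2 × 2 = 8.11
  [11.5→17.5]: (2.76+0.38)/2 × 6 = 9.42
  Sum = 246.405 mcg/mL·hr

AUC = 246 mcg/mL·hr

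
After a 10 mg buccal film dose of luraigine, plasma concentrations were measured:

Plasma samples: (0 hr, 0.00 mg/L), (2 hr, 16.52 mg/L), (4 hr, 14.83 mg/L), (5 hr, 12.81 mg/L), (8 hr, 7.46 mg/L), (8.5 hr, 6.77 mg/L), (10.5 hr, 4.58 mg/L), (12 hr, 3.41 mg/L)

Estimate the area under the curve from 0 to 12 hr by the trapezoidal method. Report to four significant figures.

AUC = 113.0 mg/L·hr

Trapezoidal AUC_0→12:
  [0→2]: (0.00+16.52)/2 × 2 = 16.52
  [2→4]: (16.52+14.83)/2 × 2 = 31.35
  [4→5]: (14.83+12.81)/2 × 1 = 13.82
  [5→8]: (12.81+7.46)/2 × 3 = 30.405
  [8→8.5]: (7.46+6.77)/2 × 0.5 = 3.5575
  [8.5→10.5]: (6.77+4.58)/2 × 2 = 11.35
  [10.5→12]: (4.58+3.41)/2 × 1.5 = 5.9925
  Sum = 112.995 mg/L·hr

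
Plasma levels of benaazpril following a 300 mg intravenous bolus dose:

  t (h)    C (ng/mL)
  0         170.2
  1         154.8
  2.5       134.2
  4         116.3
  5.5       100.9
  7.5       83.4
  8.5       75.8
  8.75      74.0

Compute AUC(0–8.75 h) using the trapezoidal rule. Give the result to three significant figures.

Trapezoidal AUC_0→8.75:
  [0→1]: (170.2+154.8)/2 × 1 = 162.5
  [1→2.5]: (154.8+134.2)/2 × 1.5 = 216.75
  [2.5→4]: (134.2+116.3)/2 × 1.5 = 187.875
  [4→5.5]: (116.3+100.9)/2 × 1.5 = 162.9
  [5.5→7.5]: (100.9+83.4)/2 × 2 = 184.3
  [7.5→8.5]: (83.4+75.8)/2 × 1 = 79.6
  [8.5→8.75]: (75.8+74.0)/2 × 0.25 = 18.725
  Sum = 1012.65 ng/mL·h

AUC = 1010 ng/mL·h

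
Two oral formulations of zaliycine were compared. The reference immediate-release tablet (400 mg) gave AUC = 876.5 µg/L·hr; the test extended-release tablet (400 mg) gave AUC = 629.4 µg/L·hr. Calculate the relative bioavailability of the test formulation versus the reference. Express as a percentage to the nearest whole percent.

F_rel = (AUC_test/D_test) / (AUC_ref/D_ref)
      = (629.4/400) / (876.5/400)
      = 1.5735 / 2.19125 = 0.7181 = 71.81%

F_rel = 72%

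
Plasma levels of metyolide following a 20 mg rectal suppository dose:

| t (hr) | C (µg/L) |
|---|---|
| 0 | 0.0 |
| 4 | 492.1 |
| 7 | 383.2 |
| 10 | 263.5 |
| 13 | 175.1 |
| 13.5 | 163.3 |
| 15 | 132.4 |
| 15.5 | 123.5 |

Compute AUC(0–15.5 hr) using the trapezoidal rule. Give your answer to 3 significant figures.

Trapezoidal AUC_0→15.5:
  [0→4]: (0.0+492.1)/2 × 4 = 984.2
  [4→7]: (492.1+383.2)/2 × 3 = 1312.95
  [7→10]: (383.2+263.5)/2 × 3 = 970.05
  [10→13]: (263.5+175.1)/2 × 3 = 657.9
  [13→13.5]: (175.1+163.3)/2 × 0.5 = 84.6
  [13.5→15]: (163.3+132.4)/2 × 1.5 = 221.775
  [15→15.5]: (132.4+123.5)/2 × 0.5 = 63.975
  Sum = 4295.45 µg/L·hr

AUC = 4300 µg/L·hr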